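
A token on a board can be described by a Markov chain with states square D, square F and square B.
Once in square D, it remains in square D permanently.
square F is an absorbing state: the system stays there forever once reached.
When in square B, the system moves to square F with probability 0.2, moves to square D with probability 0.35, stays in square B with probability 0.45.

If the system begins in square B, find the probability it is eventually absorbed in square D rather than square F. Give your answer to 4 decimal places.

0.6364

Let h(s) be the probability of absorption at square D starting from transient state s. Then h(square D) = 1 and h(square F) = 0. By first-step analysis:
h(square B) = 0.35·1 + 0.2·0 + 0.45·h(square B)
Solving: h(square B) = 0.6364.
Starting from square B, the probability is 0.6364.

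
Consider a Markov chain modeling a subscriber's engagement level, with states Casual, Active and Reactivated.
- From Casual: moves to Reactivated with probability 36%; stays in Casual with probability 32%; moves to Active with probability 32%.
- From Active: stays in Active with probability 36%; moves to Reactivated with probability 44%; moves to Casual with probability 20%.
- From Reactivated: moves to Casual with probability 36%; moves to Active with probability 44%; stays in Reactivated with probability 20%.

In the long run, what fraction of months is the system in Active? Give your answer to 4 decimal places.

Let the stationary distribution be π with π = πP and π_1 + π_2 + π_3 = 1.
π_1 = 0.32·π_1 + 0.2·π_2 + 0.36·π_3
π_2 = 0.32·π_1 + 0.36·π_2 + 0.44·π_3
Solving with the normalization constraint gives π = (0.2884, 0.3754, 0.3362).
So the stationary probability of Active is 0.3754.

0.3754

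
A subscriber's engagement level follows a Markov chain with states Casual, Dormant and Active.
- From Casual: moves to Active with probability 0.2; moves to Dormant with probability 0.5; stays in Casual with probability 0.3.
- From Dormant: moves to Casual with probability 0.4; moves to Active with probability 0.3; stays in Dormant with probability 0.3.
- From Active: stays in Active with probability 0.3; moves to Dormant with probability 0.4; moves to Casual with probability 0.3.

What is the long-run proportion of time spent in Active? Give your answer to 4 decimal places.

0.2661

Let the stationary distribution be π with π = πP and π_1 + π_2 + π_3 = 1.
π_1 = 0.3·π_1 + 0.4·π_2 + 0.3·π_3
π_2 = 0.5·π_1 + 0.3·π_2 + 0.4·π_3
Solving with the normalization constraint gives π = (0.3394, 0.3945, 0.2661).
So the stationary probability of Active is 0.2661.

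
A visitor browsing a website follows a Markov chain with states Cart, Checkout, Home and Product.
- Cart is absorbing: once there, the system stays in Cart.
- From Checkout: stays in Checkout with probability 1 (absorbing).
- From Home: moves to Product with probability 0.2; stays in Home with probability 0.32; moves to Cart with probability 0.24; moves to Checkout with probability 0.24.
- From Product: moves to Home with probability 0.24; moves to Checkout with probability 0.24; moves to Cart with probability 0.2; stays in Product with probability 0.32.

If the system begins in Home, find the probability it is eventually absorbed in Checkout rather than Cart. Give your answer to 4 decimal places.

0.5097

Let h(s) be the probability of absorption at Checkout starting from transient state s. Then h(Checkout) = 1 and h(Cart) = 0. By first-step analysis:
h(Home) = 0.24·0 + 0.24·1 + 0.32·h(Home) + 0.2·h(Product)
h(Product) = 0.2·0 + 0.24·1 + 0.24·h(Home) + 0.32·h(Product)
Solving: h(Home) = 0.5097, h(Product) = 0.5328.
Starting from Home, the probability is 0.5097.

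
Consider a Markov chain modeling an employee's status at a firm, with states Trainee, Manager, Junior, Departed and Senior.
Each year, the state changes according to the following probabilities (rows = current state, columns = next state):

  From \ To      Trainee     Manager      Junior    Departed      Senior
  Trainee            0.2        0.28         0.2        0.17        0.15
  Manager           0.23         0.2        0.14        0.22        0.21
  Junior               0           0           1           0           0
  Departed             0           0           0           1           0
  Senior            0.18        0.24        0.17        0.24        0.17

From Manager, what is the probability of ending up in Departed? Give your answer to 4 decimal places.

Let h(s) be the probability of absorption at Departed starting from transient state s. Then h(Departed) = 1 and h(Junior) = 0. By first-step analysis:
h(Trainee) = 0.2·h(Trainee) + 0.28·h(Manager) + 0.2·0 + 0.17·1 + 0.15·h(Senior)
h(Manager) = 0.23·h(Trainee) + 0.2·h(Manager) + 0.14·0 + 0.22·1 + 0.21·h(Senior)
h(Senior) = 0.18·h(Trainee) + 0.24·h(Manager) + 0.17·0 + 0.24·1 + 0.17·h(Senior)
Solving: h(Trainee) = 0.5196, h(Manager) = 0.5734, h(Senior) = 0.5676.
Starting from Manager, the probability is 0.5734.

0.5734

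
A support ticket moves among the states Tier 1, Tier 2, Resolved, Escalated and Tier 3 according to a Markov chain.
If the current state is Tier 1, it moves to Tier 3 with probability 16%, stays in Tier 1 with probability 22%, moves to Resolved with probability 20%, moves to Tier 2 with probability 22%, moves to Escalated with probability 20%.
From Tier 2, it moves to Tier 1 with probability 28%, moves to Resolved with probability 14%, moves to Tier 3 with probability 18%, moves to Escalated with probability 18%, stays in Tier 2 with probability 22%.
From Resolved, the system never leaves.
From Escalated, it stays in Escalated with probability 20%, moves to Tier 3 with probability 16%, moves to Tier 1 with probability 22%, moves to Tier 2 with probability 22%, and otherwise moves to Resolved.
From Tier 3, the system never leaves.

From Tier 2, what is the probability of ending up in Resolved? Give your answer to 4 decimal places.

Let h(s) be the probability of absorption at Resolved starting from transient state s. Then h(Resolved) = 1 and h(Tier 3) = 0. By first-step analysis:
h(Tier 1) = 0.22·h(Tier 1) + 0.22·h(Tier 2) + 0.2·1 + 0.2·h(Escalated) + 0.16·0
h(Tier 2) = 0.28·h(Tier 1) + 0.22·h(Tier 2) + 0.14·1 + 0.18·h(Escalated) + 0.18·0
h(Escalated) = 0.22·h(Tier 1) + 0.22·h(Tier 2) + 0.2·1 + 0.2·h(Escalated) + 0.16·0
Solving: h(Tier 1) = 0.5319, h(Tier 2) = 0.4932, h(Escalated) = 0.5319.
Starting from Tier 2, the probability is 0.4932.

0.4932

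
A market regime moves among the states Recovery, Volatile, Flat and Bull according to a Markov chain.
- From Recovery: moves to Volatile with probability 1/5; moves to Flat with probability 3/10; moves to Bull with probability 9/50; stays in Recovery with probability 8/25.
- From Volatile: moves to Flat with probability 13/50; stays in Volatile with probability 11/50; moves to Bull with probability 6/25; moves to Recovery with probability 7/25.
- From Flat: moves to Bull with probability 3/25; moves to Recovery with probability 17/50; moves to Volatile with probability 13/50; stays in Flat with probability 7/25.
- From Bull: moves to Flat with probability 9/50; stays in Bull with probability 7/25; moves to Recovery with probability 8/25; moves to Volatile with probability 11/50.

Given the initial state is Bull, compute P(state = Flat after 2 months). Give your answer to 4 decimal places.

Propagate the distribution vector 2 months from Bull.
After 0 months: (0.0000, 0.0000, 0.0000, 1.0000)
After 1 month: (0.3200, 0.2200, 0.1800, 0.2800)
After 2 months: (0.3148, 0.2208, 0.2540, 0.2104)
P(in Flat after 2 months) = 0.2540

0.2540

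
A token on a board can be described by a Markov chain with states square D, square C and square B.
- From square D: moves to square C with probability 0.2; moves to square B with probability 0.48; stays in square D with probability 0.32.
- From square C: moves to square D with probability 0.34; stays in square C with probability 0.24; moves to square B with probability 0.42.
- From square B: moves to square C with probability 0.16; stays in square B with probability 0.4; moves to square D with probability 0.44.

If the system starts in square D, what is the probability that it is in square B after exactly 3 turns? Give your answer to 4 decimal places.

0.4343

Propagate the distribution vector 3 turns from square D.
After 0 turns: (1.0000, 0.0000, 0.0000)
After 1 turn: (0.3200, 0.2000, 0.4800)
After 2 turns: (0.3816, 0.1888, 0.4296)
After 3 turns: (0.3753, 0.1904, 0.4343)
P(in square B after 3 turns) = 0.4343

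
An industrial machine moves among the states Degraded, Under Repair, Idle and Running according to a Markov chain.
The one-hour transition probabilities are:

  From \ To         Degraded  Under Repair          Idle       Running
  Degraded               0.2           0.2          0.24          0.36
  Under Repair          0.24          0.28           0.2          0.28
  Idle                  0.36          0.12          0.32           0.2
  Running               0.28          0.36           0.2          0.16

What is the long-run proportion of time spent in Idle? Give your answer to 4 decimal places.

Let the stationary distribution be π with π = πP and π_1 + π_2 + π_3 + π_4 = 1.
π_1 = 0.2·π_1 + 0.24·π_2 + 0.36·π_3 + 0.28·π_4
π_2 = 0.2·π_1 + 0.28·π_2 + 0.12·π_3 + 0.36·π_4
π_3 = 0.24·π_1 + 0.2·π_2 + 0.32·π_3 + 0.2·π_4
Solving with the normalization constraint gives π = (0.2681, 0.2404, 0.2395, 0.2520).
So the stationary probability of Idle is 0.2395.

0.2395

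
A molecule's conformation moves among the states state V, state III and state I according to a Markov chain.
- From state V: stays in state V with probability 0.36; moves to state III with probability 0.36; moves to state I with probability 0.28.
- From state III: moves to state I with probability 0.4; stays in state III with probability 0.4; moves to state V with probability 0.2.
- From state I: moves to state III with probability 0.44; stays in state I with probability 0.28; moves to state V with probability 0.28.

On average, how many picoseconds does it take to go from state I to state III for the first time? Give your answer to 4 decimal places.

2.4059

Let t(s) be the expected number of picoseconds to first reach state III from state s, with t(state III) = 0. Conditioning on the first picosecond:
t(state V) = 1 + 0.36·t(state V) + 0.28·t(state I)
t(state I) = 1 + 0.28·t(state V) + 0.28·t(state I)
Solving: t(state V) = 2.6151, t(state I) = 2.4059.
Expected picoseconds from state I to state III: 2.4059.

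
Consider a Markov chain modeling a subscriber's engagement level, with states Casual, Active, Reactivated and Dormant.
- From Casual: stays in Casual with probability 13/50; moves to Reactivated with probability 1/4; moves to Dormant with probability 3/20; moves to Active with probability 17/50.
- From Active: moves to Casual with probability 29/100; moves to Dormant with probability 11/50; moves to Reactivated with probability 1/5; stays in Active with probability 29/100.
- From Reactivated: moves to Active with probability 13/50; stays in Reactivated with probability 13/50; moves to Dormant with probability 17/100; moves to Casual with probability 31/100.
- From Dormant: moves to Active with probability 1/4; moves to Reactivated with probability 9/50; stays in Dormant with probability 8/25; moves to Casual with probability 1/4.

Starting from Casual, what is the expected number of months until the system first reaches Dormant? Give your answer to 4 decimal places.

Let t(s) be the expected number of months to first reach Dormant from state s, with t(Dormant) = 0. Conditioning on the first month:
t(Casual) = 1 + 0.26·t(Casual) + 0.34·t(Active) + 0.25·t(Reactivated)
t(Active) = 1 + 0.29·t(Casual) + 0.29·t(Active) + 0.2·t(Reactivated)
t(Reactivated) = 1 + 0.31·t(Casual) + 0.26·t(Active) + 0.26·t(Reactivated)
Solving: t(Casual) = 5.6772, t(Active) = 5.3027, t(Reactivated) = 5.5927.
Expected months from Casual to Dormant: 5.6772.

5.6772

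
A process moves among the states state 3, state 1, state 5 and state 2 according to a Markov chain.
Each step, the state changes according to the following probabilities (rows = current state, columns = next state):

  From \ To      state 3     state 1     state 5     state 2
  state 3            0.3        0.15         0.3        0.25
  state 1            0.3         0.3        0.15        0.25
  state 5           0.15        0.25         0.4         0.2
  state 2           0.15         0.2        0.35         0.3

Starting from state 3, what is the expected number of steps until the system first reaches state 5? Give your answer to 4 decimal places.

3.5166

Let t(s) be the expected number of steps to first reach state 5 from state s, with t(state 5) = 0. Conditioning on the first step:
t(state 3) = 1 + 0.3·t(state 3) + 0.15·t(state 1) + 0.25·t(state 2)
t(state 1) = 1 + 0.3·t(state 3) + 0.3·t(state 1) + 0.25·t(state 2)
t(state 2) = 1 + 0.15·t(state 3) + 0.2·t(state 1) + 0.3·t(state 2)
Solving: t(state 3) = 3.5166, t(state 1) = 4.1372, t(state 2) = 3.3642.
Expected steps from state 3 to state 5: 3.5166.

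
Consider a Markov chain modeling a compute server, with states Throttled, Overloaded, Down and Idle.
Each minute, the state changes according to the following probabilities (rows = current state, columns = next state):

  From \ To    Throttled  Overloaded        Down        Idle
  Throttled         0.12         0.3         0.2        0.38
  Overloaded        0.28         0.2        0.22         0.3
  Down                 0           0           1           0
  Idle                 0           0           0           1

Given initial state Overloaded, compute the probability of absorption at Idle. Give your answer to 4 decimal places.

0.5974

Let h(s) be the probability of absorption at Idle starting from transient state s. Then h(Idle) = 1 and h(Down) = 0. By first-step analysis:
h(Throttled) = 0.12·h(Throttled) + 0.3·h(Overloaded) + 0.2·0 + 0.38·1
h(Overloaded) = 0.28·h(Throttled) + 0.2·h(Overloaded) + 0.22·0 + 0.3·1
Solving: h(Throttled) = 0.6355, h(Overloaded) = 0.5974.
Starting from Overloaded, the probability is 0.5974.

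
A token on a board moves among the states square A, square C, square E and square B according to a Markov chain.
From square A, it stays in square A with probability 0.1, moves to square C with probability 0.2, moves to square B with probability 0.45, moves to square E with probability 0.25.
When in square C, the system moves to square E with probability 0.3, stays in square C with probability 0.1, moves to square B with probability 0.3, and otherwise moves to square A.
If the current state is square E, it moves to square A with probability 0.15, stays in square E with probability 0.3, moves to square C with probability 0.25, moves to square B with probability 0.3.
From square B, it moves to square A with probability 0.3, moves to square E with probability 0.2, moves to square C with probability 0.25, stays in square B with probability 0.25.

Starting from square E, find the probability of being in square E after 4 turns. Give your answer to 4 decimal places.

0.2574

Propagate the distribution vector 4 turns from square E.
After 0 turns: (0.0000, 0.0000, 1.0000, 0.0000)
After 1 turn: (0.1500, 0.2500, 0.3000, 0.3000)
After 2 turns: (0.2250, 0.2050, 0.2625, 0.3075)
After 3 turns: (0.2156, 0.2080, 0.2580, 0.3184)
After 4 turns: (0.2182, 0.2080, 0.2574, 0.3164)
P(in square E after 4 turns) = 0.2574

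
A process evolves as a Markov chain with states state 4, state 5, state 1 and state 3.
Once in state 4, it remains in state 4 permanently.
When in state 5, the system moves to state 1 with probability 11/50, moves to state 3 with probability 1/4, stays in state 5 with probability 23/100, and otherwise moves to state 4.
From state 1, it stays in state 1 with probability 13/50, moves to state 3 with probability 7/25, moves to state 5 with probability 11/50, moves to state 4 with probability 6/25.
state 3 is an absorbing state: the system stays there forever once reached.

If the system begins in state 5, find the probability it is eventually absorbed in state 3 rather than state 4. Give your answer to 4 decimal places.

0.4730

Let h(s) be the probability of absorption at state 3 starting from transient state s. Then h(state 3) = 1 and h(state 4) = 0. By first-step analysis:
h(state 5) = 0.3·0 + 0.23·h(state 5) + 0.22·h(state 1) + 0.25·1
h(state 1) = 0.24·0 + 0.22·h(state 5) + 0.26·h(state 1) + 0.28·1
Solving: h(state 5) = 0.4730, h(state 1) = 0.5190.
Starting from state 5, the probability is 0.4730.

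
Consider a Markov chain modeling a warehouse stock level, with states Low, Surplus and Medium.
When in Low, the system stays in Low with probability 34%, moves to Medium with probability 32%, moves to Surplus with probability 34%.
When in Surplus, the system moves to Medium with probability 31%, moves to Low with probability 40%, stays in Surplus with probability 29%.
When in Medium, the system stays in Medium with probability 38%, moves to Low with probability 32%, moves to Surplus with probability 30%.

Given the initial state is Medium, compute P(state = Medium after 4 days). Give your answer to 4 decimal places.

Propagate the distribution vector 4 days from Medium.
After 0 days: (0.0000, 0.0000, 1.0000)
After 1 day: (0.3200, 0.3000, 0.3800)
After 2 days: (0.3504, 0.3098, 0.3398)
After 3 days: (0.3518, 0.3109, 0.3373)
After 4 days: (0.3519, 0.3110, 0.3371)
P(in Medium after 4 days) = 0.3371

0.3371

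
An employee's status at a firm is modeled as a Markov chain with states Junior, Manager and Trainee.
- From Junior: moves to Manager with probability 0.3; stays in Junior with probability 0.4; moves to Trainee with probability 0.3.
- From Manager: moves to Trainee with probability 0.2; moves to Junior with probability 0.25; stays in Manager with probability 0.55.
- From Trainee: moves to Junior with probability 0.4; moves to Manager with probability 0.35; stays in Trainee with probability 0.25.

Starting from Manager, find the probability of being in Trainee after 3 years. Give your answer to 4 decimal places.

0.2435

Propagate the distribution vector 3 years from Manager.
After 0 years: (0.0000, 1.0000, 0.0000)
After 1 year: (0.2500, 0.5500, 0.2000)
After 2 years: (0.3175, 0.4475, 0.2350)
After 3 years: (0.3329, 0.4236, 0.2435)
P(in Trainee after 3 years) = 0.2435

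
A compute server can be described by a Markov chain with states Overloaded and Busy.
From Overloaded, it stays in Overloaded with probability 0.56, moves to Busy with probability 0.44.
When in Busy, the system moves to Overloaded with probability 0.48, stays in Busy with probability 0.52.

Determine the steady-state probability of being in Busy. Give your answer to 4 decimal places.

0.4783

Let the stationary distribution be π with π = πP and π_1 + π_2 = 1.
π_1 = 0.56·π_1 + 0.48·π_2
Solving with the normalization constraint gives π = (0.5217, 0.4783).
So the stationary probability of Busy is 0.4783.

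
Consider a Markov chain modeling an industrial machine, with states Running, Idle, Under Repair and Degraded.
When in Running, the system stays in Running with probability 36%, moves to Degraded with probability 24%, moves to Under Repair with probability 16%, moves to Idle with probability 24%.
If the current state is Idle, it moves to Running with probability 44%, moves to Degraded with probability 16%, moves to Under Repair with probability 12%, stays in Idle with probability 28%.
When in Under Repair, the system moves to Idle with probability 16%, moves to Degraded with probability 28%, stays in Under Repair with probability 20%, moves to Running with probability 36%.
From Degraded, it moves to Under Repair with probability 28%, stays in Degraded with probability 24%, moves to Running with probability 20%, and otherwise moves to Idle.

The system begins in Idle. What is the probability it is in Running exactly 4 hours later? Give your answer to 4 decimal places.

0.3433

Propagate the distribution vector 4 hours from Idle.
After 0 hours: (0.0000, 1.0000, 0.0000, 0.0000)
After 1 hour: (0.4400, 0.2800, 0.1200, 0.1600)
After 2 hours: (0.3568, 0.2480, 0.1728, 0.2224)
After 3 hours: (0.3443, 0.2450, 0.1837, 0.2271)
After 4 hours: (0.3433, 0.2442, 0.1848, 0.2277)
P(in Running after 4 hours) = 0.3433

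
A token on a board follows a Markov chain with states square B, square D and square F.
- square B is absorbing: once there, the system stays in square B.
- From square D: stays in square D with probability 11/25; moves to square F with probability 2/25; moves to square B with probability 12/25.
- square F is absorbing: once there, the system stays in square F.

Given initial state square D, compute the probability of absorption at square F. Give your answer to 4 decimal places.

0.1429

Let h(s) be the probability of absorption at square F starting from transient state s. Then h(square F) = 1 and h(square B) = 0. By first-step analysis:
h(square D) = 0.48·0 + 0.44·h(square D) + 0.08·1
Solving: h(square D) = 0.1429.
Starting from square D, the probability is 0.1429.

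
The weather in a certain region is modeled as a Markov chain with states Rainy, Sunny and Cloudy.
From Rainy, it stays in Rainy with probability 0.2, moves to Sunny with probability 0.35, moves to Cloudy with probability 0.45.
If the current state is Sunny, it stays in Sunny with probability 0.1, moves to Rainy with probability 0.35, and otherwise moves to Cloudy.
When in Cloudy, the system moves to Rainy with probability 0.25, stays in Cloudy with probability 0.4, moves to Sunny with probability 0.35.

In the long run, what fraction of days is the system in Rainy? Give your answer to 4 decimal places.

0.2648

Let the stationary distribution be π with π = πP and π_1 + π_2 + π_3 = 1.
π_1 = 0.2·π_1 + 0.35·π_2 + 0.25·π_3
π_2 = 0.35·π_1 + 0.1·π_2 + 0.35·π_3
Solving with the normalization constraint gives π = (0.2648, 0.2800, 0.4552).
So the stationary probability of Rainy is 0.2648.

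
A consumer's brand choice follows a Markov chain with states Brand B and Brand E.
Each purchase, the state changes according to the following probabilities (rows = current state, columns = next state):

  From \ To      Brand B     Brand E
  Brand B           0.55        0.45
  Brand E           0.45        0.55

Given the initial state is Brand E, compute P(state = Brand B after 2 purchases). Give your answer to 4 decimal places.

Sum over the intermediate state after 1 purchase:
P = P(Brand E→Brand B)·P(Brand B→Brand B) + P(Brand E→Brand E)·P(Brand E→Brand B)
  = 0.45×0.55 + 0.55×0.45
  = 0.2475 + 0.2475 = 0.4950

0.4950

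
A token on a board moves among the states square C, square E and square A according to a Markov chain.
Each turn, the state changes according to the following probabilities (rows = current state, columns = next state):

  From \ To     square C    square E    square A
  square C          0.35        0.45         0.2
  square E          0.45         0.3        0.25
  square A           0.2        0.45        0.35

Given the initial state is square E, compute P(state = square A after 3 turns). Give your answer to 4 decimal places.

Propagate the distribution vector 3 turns from square E.
After 0 turns: (0.0000, 1.0000, 0.0000)
After 1 turn: (0.4500, 0.3000, 0.2500)
After 2 turns: (0.3425, 0.4050, 0.2525)
After 3 turns: (0.3526, 0.3893, 0.2581)
P(in square A after 3 turns) = 0.2581

0.2581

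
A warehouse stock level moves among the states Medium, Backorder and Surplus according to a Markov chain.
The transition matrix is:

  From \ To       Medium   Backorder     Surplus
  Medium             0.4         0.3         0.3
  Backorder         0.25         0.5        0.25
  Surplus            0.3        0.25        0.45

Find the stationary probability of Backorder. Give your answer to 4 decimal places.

Let the stationary distribution be π with π = πP and π_1 + π_2 + π_3 = 1.
π_1 = 0.4·π_1 + 0.25·π_2 + 0.3·π_3
π_2 = 0.3·π_1 + 0.5·π_2 + 0.25·π_3
Solving with the normalization constraint gives π = (0.3137, 0.3542, 0.3321).
So the stationary probability of Backorder is 0.3542.

0.3542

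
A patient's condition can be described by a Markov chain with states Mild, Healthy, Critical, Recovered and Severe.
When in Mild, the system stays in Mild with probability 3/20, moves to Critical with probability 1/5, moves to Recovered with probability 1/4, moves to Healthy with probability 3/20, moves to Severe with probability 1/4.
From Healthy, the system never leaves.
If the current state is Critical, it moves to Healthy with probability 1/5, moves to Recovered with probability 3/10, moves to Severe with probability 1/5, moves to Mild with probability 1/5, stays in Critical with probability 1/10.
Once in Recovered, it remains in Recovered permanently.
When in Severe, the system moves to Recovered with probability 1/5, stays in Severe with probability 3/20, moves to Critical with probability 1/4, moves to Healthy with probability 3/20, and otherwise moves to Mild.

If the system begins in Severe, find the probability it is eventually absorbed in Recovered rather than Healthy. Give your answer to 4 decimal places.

Let h(s) be the probability of absorption at Recovered starting from transient state s. Then h(Recovered) = 1 and h(Healthy) = 0. By first-step analysis:
h(Mild) = 0.15·h(Mild) + 0.15·0 + 0.2·h(Critical) + 0.25·1 + 0.25·h(Severe)
h(Critical) = 0.2·h(Mild) + 0.2·0 + 0.1·h(Critical) + 0.3·1 + 0.2·h(Severe)
h(Severe) = 0.25·h(Mild) + 0.15·0 + 0.25·h(Critical) + 0.2·1 + 0.15·h(Severe)
Solving: h(Mild) = 0.6091, h(Critical) = 0.6000, h(Severe) = 0.5909.
Starting from Severe, the probability is 0.5909.

0.5909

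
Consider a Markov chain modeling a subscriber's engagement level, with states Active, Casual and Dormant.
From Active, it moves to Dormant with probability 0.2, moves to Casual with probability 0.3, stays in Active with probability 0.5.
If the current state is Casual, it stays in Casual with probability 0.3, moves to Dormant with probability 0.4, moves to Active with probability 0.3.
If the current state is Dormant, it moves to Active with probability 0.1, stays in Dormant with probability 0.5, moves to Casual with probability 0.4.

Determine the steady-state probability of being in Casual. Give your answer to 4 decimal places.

0.3382

Let the stationary distribution be π with π = πP and π_1 + π_2 + π_3 = 1.
π_1 = 0.5·π_1 + 0.3·π_2 + 0.1·π_3
π_2 = 0.3·π_1 + 0.3·π_2 + 0.4·π_3
Solving with the normalization constraint gives π = (0.2794, 0.3382, 0.3824).
So the stationary probability of Casual is 0.3382.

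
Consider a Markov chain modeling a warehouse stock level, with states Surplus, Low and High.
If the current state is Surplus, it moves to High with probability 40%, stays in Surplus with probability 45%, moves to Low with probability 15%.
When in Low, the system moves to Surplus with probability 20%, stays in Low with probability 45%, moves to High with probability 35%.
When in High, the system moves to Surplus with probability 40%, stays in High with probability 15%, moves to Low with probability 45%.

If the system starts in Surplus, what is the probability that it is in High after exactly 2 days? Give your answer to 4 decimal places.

0.2925

Sum over the intermediate state after 1 day:
P = P(Surplus→Surplus)·P(Surplus→High) + P(Surplus→Low)·P(Low→High) + P(Surplus→High)·P(High→High)
  = 0.45×0.4 + 0.15×0.35 + 0.4×0.15
  = 0.1800 + 0.0525 + 0.0600 = 0.2925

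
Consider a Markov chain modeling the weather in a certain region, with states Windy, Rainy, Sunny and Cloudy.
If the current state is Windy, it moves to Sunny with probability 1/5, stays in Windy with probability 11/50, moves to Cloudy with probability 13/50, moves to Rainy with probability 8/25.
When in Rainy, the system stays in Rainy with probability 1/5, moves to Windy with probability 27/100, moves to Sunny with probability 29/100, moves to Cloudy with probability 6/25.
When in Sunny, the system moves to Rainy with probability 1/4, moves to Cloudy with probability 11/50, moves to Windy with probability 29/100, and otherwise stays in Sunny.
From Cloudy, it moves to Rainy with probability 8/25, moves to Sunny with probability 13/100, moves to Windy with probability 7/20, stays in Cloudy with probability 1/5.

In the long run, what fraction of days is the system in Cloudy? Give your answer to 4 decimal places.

Let the stationary distribution be π with π = πP and π_1 + π_2 + π_3 + π_4 = 1.
π_1 = 0.22·π_1 + 0.27·π_2 + 0.29·π_3 + 0.35·π_4
π_2 = 0.32·π_1 + 0.2·π_2 + 0.25·π_3 + 0.32·π_4
π_3 = 0.2·π_1 + 0.29·π_2 + 0.24·π_3 + 0.13·π_4
Solving with the normalization constraint gives π = (0.2789, 0.2722, 0.2169, 0.2320).
So the stationary probability of Cloudy is 0.2320.

0.2320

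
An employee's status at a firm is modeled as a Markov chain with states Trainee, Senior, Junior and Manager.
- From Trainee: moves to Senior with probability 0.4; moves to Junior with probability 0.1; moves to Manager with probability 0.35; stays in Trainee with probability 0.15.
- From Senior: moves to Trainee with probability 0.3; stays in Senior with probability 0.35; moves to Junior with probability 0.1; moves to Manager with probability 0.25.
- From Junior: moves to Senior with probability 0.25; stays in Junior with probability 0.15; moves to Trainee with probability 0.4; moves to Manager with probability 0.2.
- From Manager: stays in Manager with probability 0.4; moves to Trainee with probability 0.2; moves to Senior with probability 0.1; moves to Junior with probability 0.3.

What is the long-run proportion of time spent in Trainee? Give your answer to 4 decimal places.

Let the stationary distribution be π with π = πP and π_1 + π_2 + π_3 + π_4 = 1.
π_1 = 0.15·π_1 + 0.3·π_2 + 0.4·π_3 + 0.2·π_4
π_2 = 0.4·π_1 + 0.35·π_2 + 0.25·π_3 + 0.1·π_4
π_3 = 0.1·π_1 + 0.1·π_2 + 0.15·π_3 + 0.3·π_4
Solving with the normalization constraint gives π = (0.2485, 0.2670, 0.1712, 0.3133).
So the stationary probability of Trainee is 0.2485.

0.2485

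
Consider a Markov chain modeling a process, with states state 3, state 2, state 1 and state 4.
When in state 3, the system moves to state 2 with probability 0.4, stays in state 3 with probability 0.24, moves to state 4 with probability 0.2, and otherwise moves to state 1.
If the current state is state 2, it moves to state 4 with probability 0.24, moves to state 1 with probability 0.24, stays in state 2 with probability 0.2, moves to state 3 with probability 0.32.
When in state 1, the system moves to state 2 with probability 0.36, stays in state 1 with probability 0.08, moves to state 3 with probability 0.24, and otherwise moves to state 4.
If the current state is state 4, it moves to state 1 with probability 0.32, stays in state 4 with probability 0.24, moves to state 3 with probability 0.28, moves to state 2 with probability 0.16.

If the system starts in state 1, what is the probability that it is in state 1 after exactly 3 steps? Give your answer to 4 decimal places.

0.1990

Propagate the distribution vector 3 steps from state 1.
After 0 steps: (0.0000, 0.0000, 1.0000, 0.0000)
After 1 step: (0.2400, 0.3600, 0.0800, 0.3200)
After 2 steps: (0.2816, 0.2480, 0.2336, 0.2368)
After 3 steps: (0.2693, 0.2842, 0.1990, 0.2474)
P(in state 1 after 3 steps) = 0.1990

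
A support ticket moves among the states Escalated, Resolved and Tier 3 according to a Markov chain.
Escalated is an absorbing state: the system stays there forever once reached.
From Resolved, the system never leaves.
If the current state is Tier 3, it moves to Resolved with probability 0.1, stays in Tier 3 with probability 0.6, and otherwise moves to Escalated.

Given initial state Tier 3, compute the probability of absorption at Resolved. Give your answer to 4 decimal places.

0.2500

Let h(s) be the probability of absorption at Resolved starting from transient state s. Then h(Resolved) = 1 and h(Escalated) = 0. By first-step analysis:
h(Tier 3) = 0.3·0 + 0.1·1 + 0.6·h(Tier 3)
Solving: h(Tier 3) = 0.2500.
Starting from Tier 3, the probability is 0.2500.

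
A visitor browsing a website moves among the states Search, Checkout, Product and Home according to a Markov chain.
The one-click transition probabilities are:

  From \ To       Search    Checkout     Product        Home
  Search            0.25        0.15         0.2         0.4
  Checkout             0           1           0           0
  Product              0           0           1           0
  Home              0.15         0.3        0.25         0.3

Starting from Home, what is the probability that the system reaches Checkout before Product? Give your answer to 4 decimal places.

Let h(s) be the probability of absorption at Checkout starting from transient state s. Then h(Checkout) = 1 and h(Product) = 0. By first-step analysis:
h(Search) = 0.25·h(Search) + 0.15·1 + 0.2·0 + 0.4·h(Home)
h(Home) = 0.15·h(Search) + 0.3·1 + 0.25·0 + 0.3·h(Home)
Solving: h(Search) = 0.4839, h(Home) = 0.5323.
Starting from Home, the probability is 0.5323.

0.5323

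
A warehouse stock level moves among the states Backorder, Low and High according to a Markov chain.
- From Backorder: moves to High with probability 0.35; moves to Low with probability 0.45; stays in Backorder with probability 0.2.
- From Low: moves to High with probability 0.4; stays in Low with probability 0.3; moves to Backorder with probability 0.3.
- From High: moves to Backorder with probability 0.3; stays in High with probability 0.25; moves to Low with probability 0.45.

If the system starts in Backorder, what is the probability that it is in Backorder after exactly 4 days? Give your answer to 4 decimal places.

0.2728

Propagate the distribution vector 4 days from Backorder.
After 0 days: (1.0000, 0.0000, 0.0000)
After 1 day: (0.2000, 0.4500, 0.3500)
After 2 days: (0.2800, 0.3825, 0.3375)
After 3 days: (0.2720, 0.3926, 0.3354)
After 4 days: (0.2728, 0.3911, 0.3361)
P(in Backorder after 4 days) = 0.2728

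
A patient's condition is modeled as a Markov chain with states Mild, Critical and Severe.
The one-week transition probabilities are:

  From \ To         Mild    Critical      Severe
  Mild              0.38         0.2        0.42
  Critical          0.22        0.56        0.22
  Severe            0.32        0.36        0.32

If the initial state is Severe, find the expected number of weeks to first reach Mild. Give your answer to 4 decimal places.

Let t(s) be the expected number of weeks to first reach Mild from state s, with t(Mild) = 0. Conditioning on the first week:
t(Critical) = 1 + 0.56·t(Critical) + 0.22·t(Severe)
t(Severe) = 1 + 0.36·t(Critical) + 0.32·t(Severe)
Solving: t(Critical) = 4.0909, t(Severe) = 3.6364.
Expected weeks from Severe to Mild: 3.6364.

3.6364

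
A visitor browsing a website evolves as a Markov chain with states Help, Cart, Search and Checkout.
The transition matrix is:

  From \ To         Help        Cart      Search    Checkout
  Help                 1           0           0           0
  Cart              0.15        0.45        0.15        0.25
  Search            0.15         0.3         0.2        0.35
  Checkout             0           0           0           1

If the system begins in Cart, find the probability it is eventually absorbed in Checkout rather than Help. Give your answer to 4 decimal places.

Let h(s) be the probability of absorption at Checkout starting from transient state s. Then h(Checkout) = 1 and h(Help) = 0. By first-step analysis:
h(Cart) = 0.15·0 + 0.45·h(Cart) + 0.15·h(Search) + 0.25·1
h(Search) = 0.15·0 + 0.3·h(Cart) + 0.2·h(Search) + 0.35·1
Solving: h(Cart) = 0.6392, h(Search) = 0.6772.
Starting from Cart, the probability is 0.6392.

0.6392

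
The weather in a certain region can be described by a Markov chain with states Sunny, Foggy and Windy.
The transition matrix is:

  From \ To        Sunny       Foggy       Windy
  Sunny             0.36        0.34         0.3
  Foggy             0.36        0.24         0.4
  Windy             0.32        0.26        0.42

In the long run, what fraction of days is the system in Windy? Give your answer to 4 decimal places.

0.3730

Let the stationary distribution be π with π = πP and π_1 + π_2 + π_3 = 1.
π_1 = 0.36·π_1 + 0.36·π_2 + 0.32·π_3
π_2 = 0.34·π_1 + 0.24·π_2 + 0.26·π_3
Solving with the normalization constraint gives π = (0.3451, 0.2820, 0.3730).
So the stationary probability of Windy is 0.3730.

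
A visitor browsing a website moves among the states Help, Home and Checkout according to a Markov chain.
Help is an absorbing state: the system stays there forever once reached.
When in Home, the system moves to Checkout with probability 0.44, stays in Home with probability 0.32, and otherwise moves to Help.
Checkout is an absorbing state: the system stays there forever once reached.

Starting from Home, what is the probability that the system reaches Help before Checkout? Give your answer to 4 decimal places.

Let h(s) be the probability of absorption at Help starting from transient state s. Then h(Help) = 1 and h(Checkout) = 0. By first-step analysis:
h(Home) = 0.24·1 + 0.32·h(Home) + 0.44·0
Solving: h(Home) = 0.3529.
Starting from Home, the probability is 0.3529.

0.3529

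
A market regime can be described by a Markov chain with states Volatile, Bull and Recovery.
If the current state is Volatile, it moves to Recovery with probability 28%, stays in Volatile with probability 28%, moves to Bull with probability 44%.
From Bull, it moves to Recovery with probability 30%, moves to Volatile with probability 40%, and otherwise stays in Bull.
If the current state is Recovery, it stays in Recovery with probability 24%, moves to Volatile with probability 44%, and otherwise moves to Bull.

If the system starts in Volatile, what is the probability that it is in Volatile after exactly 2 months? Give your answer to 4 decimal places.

0.3776

Sum over the intermediate state after 1 month:
P = P(Volatile→Volatile)·P(Volatile→Volatile) + P(Volatile→Bull)·P(Bull→Volatile) + P(Volatile→Recovery)·P(Recovery→Volatile)
  = 0.28×0.28 + 0.44×0.4 + 0.28×0.44
  = 0.0784 + 0.1760 + 0.1232 = 0.3776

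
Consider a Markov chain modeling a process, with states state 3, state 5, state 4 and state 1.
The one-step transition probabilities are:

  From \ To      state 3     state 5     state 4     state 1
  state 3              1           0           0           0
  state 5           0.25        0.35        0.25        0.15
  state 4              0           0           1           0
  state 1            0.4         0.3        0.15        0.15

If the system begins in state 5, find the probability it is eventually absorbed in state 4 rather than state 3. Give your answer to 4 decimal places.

0.4631

Let h(s) be the probability of absorption at state 4 starting from transient state s. Then h(state 4) = 1 and h(state 3) = 0. By first-step analysis:
h(state 5) = 0.25·0 + 0.35·h(state 5) + 0.25·1 + 0.15·h(state 1)
h(state 1) = 0.4·0 + 0.3·h(state 5) + 0.15·1 + 0.15·h(state 1)
Solving: h(state 5) = 0.4631, h(state 1) = 0.3399.
Starting from state 5, the probability is 0.4631.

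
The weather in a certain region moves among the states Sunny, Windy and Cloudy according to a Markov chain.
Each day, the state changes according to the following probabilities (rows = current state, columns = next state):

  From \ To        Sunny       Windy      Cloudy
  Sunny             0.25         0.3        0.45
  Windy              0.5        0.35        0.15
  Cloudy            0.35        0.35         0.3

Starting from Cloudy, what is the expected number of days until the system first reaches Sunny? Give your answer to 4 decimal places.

2.4845

Let t(s) be the expected number of days to first reach Sunny from state s, with t(Sunny) = 0. Conditioning on the first day:
t(Windy) = 1 + 0.35·t(Windy) + 0.15·t(Cloudy)
t(Cloudy) = 1 + 0.35·t(Windy) + 0.3·t(Cloudy)
Solving: t(Windy) = 2.1118, t(Cloudy) = 2.4845.
Expected days from Cloudy to Sunny: 2.4845.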